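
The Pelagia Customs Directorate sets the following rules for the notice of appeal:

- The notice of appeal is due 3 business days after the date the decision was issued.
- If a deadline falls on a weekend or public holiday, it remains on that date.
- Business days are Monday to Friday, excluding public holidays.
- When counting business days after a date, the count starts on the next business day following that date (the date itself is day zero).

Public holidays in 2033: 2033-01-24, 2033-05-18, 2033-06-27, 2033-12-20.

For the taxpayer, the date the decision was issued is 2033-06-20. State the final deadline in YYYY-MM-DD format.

Starting the day after 2033-06-20 and counting 3 business days lands on 2033-06-23.
2033-06-23 is a Thursday; no weekend or holiday adjustment applies.
The final due date is 2033-06-23.

2033-06-23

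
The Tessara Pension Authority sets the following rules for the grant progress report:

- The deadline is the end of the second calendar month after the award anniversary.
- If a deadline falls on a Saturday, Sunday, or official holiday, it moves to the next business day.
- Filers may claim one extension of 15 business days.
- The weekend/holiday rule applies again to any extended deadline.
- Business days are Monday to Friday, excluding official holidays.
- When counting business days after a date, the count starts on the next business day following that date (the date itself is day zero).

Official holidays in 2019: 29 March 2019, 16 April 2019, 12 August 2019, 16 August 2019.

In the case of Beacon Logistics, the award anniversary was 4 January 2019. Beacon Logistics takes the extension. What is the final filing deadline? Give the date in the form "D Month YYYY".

23 April 2019

2 months after 4 January 2019 falls in March 2019; the last day of that month is 31 March 2019.
31 March 2019 falls on a Sunday. Rolling to the next business day gives 1 April 2019, a Monday.
Applying the 15-business-day extension: 15 business days after 1 April 2019 is 23 April 2019.
23 April 2019 is a Tuesday and not a listed holiday, so it stands.
So the filing is due 23 April 2019.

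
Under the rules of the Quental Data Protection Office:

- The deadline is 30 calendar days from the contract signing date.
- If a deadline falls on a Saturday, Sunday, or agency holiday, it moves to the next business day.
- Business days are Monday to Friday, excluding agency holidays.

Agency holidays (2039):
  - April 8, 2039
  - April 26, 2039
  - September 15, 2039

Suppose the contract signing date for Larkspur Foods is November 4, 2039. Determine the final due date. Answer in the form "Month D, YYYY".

From November 4, 2039, 30 calendar days later is December 4, 2039.
December 4, 2039 is a Sunday; the next business day is December 5, 2039 (Monday).
So the filing is due December 5, 2039.

December 5, 2039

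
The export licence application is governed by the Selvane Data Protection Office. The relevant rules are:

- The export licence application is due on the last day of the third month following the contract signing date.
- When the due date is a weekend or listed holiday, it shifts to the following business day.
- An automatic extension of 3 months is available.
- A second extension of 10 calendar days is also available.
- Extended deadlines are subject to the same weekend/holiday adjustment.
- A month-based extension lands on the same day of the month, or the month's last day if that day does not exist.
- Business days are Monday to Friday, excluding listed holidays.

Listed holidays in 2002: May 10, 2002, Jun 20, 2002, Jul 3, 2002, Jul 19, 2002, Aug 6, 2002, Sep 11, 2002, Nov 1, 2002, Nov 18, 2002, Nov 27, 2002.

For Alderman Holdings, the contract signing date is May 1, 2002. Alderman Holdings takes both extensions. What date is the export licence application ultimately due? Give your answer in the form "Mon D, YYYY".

Dec 12, 2002

3 months after May 1, 2002 falls in August 2002; the last day of that month is Aug 31, 2002.
Aug 31, 2002 falls on a Saturday. Rolling to the next business day gives Sep 2, 2002, a Monday.
Add 3 months to Sep 2, 2002: Dec 2, 2002.
Since Dec 2, 2002 is a Monday and not a holiday, the date is unchanged.
With the 10-day extension, Dec 2, 2002 becomes Dec 12, 2002.
Since Dec 12, 2002 is a Thursday and not a holiday, the date is unchanged.
Deadline: Dec 12, 2002.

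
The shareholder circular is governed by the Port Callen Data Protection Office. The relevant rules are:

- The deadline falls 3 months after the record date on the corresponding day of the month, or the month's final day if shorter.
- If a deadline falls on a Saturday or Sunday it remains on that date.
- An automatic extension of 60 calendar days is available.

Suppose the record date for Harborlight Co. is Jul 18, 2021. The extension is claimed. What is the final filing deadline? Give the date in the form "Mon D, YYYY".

Dec 17, 2021

3 months after Jul 18, 2021, on the same day of the month, is Oct 18, 2021.
Oct 18, 2021 falls on a Monday. The rules make no weekend/holiday allowance, so it remains Oct 18, 2021.
Add the 60 calendar-day extension to Oct 18, 2021: Dec 17, 2021.
No adjustment is made for weekends or holidays, so Dec 17, 2021 stands.
Deadline: Dec 17, 2021.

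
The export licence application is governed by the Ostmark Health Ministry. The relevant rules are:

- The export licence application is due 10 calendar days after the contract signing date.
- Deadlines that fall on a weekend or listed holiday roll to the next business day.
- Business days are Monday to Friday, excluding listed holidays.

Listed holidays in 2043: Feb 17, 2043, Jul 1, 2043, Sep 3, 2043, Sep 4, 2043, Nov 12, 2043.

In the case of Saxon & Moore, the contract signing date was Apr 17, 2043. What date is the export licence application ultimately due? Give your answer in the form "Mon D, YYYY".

10 calendar days after Apr 17, 2043 is Apr 27, 2043.
Apr 27, 2043 falls on a Monday, which is a business day, so no adjustment is needed.
The final due date is Apr 27, 2043.

Apr 27, 2043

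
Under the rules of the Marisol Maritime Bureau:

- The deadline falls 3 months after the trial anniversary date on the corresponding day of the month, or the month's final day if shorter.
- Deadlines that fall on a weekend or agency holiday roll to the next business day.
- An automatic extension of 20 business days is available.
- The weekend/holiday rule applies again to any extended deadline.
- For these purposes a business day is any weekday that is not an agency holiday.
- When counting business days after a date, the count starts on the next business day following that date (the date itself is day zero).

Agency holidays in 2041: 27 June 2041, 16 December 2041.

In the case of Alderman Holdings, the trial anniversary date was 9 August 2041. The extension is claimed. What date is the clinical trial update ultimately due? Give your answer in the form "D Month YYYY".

3 months after 9 August 2041, on the same day of the month, is 9 November 2041.
9 November 2041 is a Saturday, so it moves to the next business day, 11 November 2041 (Monday).
Applying the 20-business-day extension: 20 business days after 11 November 2041 is 9 December 2041.
Since 9 December 2041 is a Monday and not a holiday, the date is unchanged.
Deadline: 9 December 2041.

9 December 2041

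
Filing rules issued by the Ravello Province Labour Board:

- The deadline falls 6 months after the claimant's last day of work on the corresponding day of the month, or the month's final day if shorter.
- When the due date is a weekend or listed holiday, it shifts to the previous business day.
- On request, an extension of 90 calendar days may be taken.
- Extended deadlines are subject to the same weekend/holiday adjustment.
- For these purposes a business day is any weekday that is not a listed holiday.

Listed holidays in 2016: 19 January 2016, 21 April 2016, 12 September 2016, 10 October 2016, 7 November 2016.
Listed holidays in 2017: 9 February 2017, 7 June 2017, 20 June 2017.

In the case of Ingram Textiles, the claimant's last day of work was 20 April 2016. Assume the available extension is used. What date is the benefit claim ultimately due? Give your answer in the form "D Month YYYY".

Moving 6 months forward from 20 April 2016 on the corresponding day gives 20 October 2016.
20 October 2016 (Thursday) is already a business day.
The 90-calendar-day extension moves the deadline from 20 October 2016 to 18 January 2017.
18 January 2017 is a Wednesday and not a listed holiday, so it stands.
Deadline: 18 January 2017.

18 January 2017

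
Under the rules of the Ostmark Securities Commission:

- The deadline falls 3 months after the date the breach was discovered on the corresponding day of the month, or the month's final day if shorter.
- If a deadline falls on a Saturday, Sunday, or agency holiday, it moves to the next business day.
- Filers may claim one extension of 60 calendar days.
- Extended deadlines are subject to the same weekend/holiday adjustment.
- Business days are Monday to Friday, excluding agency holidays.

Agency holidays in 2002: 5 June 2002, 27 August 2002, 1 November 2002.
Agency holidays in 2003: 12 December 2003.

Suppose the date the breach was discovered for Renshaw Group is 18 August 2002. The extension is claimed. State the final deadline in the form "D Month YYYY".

3 months after 18 August 2002, on the same day of the month, is 18 November 2002.
18 November 2002 falls on a Monday, which is a business day, so no adjustment is needed.
With the 60-day extension, 18 November 2002 becomes 17 January 2003.
Since 17 January 2003 is a Friday and not a holiday, the date is unchanged.
Deadline: 17 January 2003.

17 January 2003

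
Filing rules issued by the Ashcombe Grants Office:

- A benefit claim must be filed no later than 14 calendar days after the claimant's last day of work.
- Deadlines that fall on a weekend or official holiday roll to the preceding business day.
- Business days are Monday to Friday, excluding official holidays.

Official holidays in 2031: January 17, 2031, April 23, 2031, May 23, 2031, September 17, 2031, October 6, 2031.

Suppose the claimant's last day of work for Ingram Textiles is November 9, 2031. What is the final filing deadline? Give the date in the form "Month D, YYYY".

From November 9, 2031, 14 calendar days later is November 23, 2031.
November 23, 2031 is a Sunday; the preceding business day is November 21, 2031 (Friday).
The final due date is November 21, 2031.

November 21, 2031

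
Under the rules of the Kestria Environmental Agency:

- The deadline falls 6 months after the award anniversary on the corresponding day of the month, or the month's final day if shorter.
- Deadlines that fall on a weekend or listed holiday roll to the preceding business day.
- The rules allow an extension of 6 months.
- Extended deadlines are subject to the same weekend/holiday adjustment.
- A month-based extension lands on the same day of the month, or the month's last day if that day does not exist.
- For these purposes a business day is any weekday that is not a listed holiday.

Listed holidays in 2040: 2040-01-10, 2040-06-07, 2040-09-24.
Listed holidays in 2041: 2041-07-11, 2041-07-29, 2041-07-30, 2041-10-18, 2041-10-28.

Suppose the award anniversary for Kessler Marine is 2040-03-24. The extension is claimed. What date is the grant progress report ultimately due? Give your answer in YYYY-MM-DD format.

6 months after 2040-03-24, on the same day of the month, is 2040-09-24.
2040-09-24 is a listed holiday; the preceding business day is 2040-09-21 (Friday).
The 6 months extension carries 2040-09-21 to 2041-03-21.
2041-03-21 is a Thursday and not a listed holiday, so it stands.
So the filing is due 2041-03-21.

2041-03-21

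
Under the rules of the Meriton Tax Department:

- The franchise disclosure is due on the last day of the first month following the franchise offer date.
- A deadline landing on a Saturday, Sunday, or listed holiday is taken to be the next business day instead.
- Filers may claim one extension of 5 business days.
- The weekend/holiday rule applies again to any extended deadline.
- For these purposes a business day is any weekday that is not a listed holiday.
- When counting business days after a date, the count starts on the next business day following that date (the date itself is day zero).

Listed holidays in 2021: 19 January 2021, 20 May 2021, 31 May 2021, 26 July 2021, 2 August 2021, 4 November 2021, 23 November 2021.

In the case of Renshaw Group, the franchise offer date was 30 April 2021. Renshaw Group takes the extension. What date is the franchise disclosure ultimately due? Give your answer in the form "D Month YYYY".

1 month after 30 April 2021 falls in May 2021; the last day of that month is 31 May 2021.
Because 31 May 2021 is a listed holiday, the deadline becomes 1 June 2021 (Tuesday).
Counting 5 further business days from 1 June 2021 reaches 8 June 2021.
8 June 2021 is a Tuesday and not a listed holiday, so it stands.
So the filing is due 8 June 2021.

8 June 2021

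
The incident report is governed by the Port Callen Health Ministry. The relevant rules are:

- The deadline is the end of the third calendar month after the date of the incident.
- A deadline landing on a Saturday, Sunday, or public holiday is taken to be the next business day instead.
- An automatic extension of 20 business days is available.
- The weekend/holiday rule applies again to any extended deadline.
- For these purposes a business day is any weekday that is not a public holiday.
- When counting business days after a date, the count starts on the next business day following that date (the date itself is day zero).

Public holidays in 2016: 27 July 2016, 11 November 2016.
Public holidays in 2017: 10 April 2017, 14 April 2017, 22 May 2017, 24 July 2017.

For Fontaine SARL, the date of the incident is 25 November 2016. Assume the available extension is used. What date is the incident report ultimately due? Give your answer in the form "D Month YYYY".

3 months after 25 November 2016 is February 2017; that month ends on 28 February 2017.
Since 28 February 2017 is a Tuesday and not a holiday, the date is unchanged.
The 20-business-day extension runs from 28 February 2017 to 28 March 2017.
28 March 2017 falls on a Tuesday, which is a business day, so no adjustment is needed.
The final due date is 28 March 2017.

28 March 2017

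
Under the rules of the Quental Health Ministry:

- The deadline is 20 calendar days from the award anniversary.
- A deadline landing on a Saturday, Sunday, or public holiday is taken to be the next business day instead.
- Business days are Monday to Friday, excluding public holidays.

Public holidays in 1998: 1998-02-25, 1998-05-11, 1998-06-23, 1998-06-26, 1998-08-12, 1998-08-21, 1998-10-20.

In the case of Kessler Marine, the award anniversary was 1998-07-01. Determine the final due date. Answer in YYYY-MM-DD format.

From 1998-07-01, 20 calendar days later is 1998-07-21.
1998-07-21 falls on a Tuesday, which is a business day, so no adjustment is needed.
Deadline: 1998-07-21.

1998-07-21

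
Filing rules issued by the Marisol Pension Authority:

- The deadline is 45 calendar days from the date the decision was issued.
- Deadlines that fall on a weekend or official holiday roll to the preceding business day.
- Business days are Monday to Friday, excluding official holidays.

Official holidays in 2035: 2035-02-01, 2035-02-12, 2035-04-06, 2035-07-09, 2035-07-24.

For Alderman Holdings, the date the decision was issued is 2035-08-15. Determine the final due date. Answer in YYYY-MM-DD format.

45 calendar days after 2035-08-15 is 2035-09-29.
2035-09-29 falls on a Saturday. Rolling to the preceding business day gives 2035-09-28, a Friday.
So the filing is due 2035-09-28.

2035-09-28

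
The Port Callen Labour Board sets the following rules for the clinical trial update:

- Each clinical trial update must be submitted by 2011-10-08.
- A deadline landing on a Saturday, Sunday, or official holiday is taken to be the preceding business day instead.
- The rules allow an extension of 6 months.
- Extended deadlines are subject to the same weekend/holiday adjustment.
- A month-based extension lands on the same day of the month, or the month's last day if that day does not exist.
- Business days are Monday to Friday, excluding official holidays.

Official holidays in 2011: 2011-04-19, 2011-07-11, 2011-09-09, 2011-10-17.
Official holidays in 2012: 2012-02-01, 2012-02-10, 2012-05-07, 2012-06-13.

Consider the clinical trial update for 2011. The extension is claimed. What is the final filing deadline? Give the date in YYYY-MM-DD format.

2012-04-06

The statutory due date is 2011-10-08.
2011-10-08 falls on a Saturday. Rolling to the preceding business day gives 2011-10-07, a Friday.
The 6 months extension carries 2011-10-07 to 2012-04-07.
2012-04-07 is a Saturday, so it moves to the preceding business day, 2012-04-06 (Friday).
The final due date is 2012-04-06.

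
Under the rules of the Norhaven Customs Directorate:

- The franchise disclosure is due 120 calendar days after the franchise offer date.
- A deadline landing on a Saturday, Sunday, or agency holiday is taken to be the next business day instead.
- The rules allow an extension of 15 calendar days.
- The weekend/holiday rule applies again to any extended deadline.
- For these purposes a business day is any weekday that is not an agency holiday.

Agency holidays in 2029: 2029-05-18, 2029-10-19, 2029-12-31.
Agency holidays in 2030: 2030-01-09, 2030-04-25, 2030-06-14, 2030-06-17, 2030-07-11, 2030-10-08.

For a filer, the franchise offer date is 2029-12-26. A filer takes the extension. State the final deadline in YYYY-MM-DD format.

120 calendar days after 2029-12-26 is 2030-04-25.
2030-04-25 is a listed holiday; the next business day is 2030-04-26 (Friday).
Applying the 15-calendar-day extension: 2030-04-26 + 15 days = 2030-05-11.
2030-05-11 falls on a Saturday. Rolling to the next business day gives 2030-05-13, a Monday.
Deadline: 2030-05-13.

2030-05-13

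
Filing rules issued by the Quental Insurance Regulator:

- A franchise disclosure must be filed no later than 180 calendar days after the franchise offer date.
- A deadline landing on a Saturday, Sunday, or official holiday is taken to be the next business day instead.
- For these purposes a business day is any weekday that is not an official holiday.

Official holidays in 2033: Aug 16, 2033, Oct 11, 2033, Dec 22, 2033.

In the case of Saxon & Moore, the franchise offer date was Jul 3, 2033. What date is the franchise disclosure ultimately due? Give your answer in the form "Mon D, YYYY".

Adding 180 calendar days to Jul 3, 2033 gives Dec 30, 2033.
Dec 30, 2033 falls on a Friday, which is a business day, so no adjustment is needed.
Deadline: Dec 30, 2033.

Dec 30, 2033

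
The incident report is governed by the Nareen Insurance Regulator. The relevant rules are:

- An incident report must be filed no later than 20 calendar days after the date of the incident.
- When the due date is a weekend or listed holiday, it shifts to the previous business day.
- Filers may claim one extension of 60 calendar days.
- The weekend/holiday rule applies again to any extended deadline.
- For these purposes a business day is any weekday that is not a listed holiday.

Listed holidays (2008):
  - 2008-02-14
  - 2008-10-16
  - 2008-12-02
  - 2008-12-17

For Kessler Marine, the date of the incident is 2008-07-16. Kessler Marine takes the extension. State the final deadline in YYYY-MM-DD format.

20 calendar days after 2008-07-16 is 2008-08-05.
Since 2008-08-05 is a Tuesday and not a holiday, the date is unchanged.
With the 60-day extension, 2008-08-05 becomes 2008-10-04.
2008-10-04 is a Saturday; the preceding business day is 2008-10-03 (Friday).
So the filing is due 2008-10-03.

2008-10-03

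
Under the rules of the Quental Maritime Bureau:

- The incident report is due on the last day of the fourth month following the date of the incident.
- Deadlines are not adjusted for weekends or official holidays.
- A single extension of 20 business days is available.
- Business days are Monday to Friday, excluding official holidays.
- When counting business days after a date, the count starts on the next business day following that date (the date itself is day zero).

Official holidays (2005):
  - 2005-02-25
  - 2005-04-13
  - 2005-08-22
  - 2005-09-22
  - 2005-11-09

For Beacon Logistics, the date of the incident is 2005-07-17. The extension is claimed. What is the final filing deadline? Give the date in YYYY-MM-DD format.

2005-12-28

4 months after 2005-07-17 falls in November 2005; the last day of that month is 2005-11-30.
2005-11-30 falls on a Wednesday. The rules make no weekend/holiday allowance, so it remains 2005-11-30.
Counting 20 further business days from 2005-11-30 reaches 2005-12-28.
2005-12-28 falls on a Wednesday. The rules make no weekend/holiday allowance, so it remains 2005-12-28.
Final deadline: 2005-12-28.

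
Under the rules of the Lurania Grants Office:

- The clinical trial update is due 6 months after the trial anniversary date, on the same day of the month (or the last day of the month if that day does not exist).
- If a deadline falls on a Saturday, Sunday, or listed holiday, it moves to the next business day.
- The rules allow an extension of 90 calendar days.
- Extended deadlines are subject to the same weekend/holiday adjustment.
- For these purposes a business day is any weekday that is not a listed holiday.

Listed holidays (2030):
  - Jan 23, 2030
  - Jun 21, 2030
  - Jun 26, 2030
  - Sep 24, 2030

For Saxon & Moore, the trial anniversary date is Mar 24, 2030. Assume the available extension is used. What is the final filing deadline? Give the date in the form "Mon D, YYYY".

Moving 6 months forward from Mar 24, 2030 on the corresponding day gives Sep 24, 2030.
Sep 24, 2030 falls on a listed holiday. Rolling to the next business day gives Sep 25, 2030, a Wednesday.
With the 90-day extension, Sep 25, 2030 becomes Dec 24, 2030.
Dec 24, 2030 falls on a Tuesday, which is a business day, so no adjustment is needed.
The final due date is Dec 24, 2030.

Dec 24, 2030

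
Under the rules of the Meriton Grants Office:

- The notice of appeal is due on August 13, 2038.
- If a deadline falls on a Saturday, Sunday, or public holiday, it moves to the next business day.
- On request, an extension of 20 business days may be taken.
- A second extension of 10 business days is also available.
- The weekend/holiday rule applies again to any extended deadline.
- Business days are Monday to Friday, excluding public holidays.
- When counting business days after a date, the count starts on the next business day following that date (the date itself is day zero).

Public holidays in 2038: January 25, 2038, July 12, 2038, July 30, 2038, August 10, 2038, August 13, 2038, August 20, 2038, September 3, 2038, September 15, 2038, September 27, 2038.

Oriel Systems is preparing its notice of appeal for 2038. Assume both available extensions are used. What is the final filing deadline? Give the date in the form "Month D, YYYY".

The statutory due date is August 13, 2038.
August 13, 2038 is a listed holiday; the next business day is August 16, 2038 (Monday).
Counting 20 further business days from August 16, 2038 reaches September 16, 2038.
September 16, 2038 is a Thursday and not a listed holiday, so it stands.
The 10-business-day extension runs from September 16, 2038 to October 1, 2038.
October 1, 2038 (Friday) is already a business day.
Final deadline: October 1, 2038.

October 1, 2038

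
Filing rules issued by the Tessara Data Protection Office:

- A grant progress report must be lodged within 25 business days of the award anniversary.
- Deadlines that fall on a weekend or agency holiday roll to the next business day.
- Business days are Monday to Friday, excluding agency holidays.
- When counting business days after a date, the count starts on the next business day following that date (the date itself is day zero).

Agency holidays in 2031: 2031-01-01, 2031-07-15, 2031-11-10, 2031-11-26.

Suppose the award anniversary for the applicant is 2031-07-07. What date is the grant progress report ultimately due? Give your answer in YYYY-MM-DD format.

25 business days after 2031-07-07, excluding weekends and holidays, is 2031-08-12.
2031-08-12 (Tuesday) is already a business day.
Deadline: 2031-08-12.

2031-08-12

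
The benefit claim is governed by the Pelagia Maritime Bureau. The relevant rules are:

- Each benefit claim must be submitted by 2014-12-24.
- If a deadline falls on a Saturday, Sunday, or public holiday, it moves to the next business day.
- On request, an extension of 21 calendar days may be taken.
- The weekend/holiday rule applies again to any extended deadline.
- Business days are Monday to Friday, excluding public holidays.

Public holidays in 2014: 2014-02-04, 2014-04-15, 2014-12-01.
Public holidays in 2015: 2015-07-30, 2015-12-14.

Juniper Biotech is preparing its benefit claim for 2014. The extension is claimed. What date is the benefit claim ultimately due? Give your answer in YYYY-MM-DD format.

2015-01-14

The statutory due date is 2014-12-24.
Since 2014-12-24 is a Wednesday and not a holiday, the date is unchanged.
The 21-calendar-day extension moves the deadline from 2014-12-24 to 2015-01-14.
2015-01-14 (Wednesday) is already a business day.
Final deadline: 2015-01-14.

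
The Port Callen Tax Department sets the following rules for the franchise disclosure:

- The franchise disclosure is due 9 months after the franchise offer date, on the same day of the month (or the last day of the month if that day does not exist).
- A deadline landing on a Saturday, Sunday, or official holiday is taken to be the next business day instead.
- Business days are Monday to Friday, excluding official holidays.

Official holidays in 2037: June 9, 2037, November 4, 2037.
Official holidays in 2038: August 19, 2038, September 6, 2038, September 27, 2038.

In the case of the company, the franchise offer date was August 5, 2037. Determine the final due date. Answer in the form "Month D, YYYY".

May 5, 2038

9 months after August 5, 2037, on the same day of the month, is May 5, 2038.
Since May 5, 2038 is a Wednesday and not a holiday, the date is unchanged.
The final due date is May 5, 2038.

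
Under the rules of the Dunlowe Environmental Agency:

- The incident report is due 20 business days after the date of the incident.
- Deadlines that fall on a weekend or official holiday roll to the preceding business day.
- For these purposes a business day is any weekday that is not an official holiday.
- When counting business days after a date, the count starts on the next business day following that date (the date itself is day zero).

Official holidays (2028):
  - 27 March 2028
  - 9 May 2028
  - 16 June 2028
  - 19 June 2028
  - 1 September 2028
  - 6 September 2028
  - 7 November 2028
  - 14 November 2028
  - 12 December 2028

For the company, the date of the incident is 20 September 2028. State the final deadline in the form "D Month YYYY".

Starting the day after 20 September 2028 and counting 20 business days lands on 18 October 2028.
Since 18 October 2028 is a Wednesday and not a holiday, the date is unchanged.
Final deadline: 18 October 2028.

18 October 2028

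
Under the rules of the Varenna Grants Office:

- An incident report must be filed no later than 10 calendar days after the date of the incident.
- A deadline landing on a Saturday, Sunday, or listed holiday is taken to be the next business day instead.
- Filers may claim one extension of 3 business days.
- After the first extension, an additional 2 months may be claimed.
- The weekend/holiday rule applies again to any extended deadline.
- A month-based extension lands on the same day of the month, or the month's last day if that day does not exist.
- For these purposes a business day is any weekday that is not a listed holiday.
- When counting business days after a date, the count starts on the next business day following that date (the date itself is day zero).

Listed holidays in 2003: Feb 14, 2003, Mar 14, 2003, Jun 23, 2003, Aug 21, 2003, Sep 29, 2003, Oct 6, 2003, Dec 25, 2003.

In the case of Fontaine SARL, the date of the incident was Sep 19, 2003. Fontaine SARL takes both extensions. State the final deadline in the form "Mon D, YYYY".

Adding 10 calendar days to Sep 19, 2003 gives Sep 29, 2003.
Sep 29, 2003 falls on a listed holiday. Rolling to the next business day gives Sep 30, 2003, a Tuesday.
The 3-business-day extension runs from Sep 30, 2003 to Oct 3, 2003.
Since Oct 3, 2003 is a Friday and not a holiday, the date is unchanged.
The 2 months extension carries Oct 3, 2003 to Dec 3, 2003.
Since Dec 3, 2003 is a Wednesday and not a holiday, the date is unchanged.
Final deadline: Dec 3, 2003.

Dec 3, 2003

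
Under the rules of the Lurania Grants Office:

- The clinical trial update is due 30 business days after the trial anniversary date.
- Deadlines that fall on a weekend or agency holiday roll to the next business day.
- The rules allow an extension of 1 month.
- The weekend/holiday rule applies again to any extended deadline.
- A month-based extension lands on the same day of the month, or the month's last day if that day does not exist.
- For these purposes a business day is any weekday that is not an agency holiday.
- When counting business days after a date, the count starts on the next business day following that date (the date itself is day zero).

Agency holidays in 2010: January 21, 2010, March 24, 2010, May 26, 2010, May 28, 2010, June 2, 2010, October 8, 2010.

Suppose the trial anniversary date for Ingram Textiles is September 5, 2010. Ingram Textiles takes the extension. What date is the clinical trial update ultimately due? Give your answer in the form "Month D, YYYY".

November 18, 2010

Starting the day after September 5, 2010 and counting 30 business days lands on October 18, 2010.
October 18, 2010 is a Monday and not a listed holiday, so it stands.
The 1 month extension carries October 18, 2010 to November 18, 2010.
November 18, 2010 (Thursday) is already a business day.
So the filing is due November 18, 2010.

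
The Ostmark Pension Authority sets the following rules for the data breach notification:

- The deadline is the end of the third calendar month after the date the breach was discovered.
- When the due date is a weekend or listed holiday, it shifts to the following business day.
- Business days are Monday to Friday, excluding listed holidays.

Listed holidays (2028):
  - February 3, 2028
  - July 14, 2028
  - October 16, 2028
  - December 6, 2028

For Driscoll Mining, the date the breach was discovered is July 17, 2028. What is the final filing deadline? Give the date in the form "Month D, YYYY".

October 31, 2028

The third month after July 17, 2028 is October 2028, whose last day is October 31, 2028.
October 31, 2028 falls on a Tuesday, which is a business day, so no adjustment is needed.
The final due date is October 31, 2028.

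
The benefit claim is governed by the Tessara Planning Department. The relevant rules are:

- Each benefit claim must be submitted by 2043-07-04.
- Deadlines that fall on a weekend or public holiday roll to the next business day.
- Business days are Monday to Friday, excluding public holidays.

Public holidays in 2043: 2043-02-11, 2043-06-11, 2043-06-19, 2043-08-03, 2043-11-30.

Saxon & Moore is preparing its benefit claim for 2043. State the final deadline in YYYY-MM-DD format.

The statutory due date is 2043-07-04.
2043-07-04 is a Saturday, so it moves to the next business day, 2043-07-06 (Monday).
So the filing is due 2043-07-06.

2043-07-06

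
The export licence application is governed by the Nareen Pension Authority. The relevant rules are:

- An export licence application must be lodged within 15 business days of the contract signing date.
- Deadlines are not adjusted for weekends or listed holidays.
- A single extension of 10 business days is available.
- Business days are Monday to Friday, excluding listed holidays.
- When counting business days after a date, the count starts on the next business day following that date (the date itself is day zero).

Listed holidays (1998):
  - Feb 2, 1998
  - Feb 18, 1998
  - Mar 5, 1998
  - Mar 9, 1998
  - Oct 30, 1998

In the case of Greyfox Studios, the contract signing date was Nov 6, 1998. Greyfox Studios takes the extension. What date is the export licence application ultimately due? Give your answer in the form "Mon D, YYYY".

Dec 11, 1998

Counting 15 business days after Nov 6, 1998 (skipping weekends and listed holidays) reaches Nov 27, 1998.
Nov 27, 1998 is a Friday; no weekend or holiday adjustment applies.
Counting 10 further business days from Nov 27, 1998 reaches Dec 11, 1998.
Dec 11, 1998 falls on a Friday. The rules make no weekend/holiday allowance, so it remains Dec 11, 1998.
Deadline: Dec 11, 1998.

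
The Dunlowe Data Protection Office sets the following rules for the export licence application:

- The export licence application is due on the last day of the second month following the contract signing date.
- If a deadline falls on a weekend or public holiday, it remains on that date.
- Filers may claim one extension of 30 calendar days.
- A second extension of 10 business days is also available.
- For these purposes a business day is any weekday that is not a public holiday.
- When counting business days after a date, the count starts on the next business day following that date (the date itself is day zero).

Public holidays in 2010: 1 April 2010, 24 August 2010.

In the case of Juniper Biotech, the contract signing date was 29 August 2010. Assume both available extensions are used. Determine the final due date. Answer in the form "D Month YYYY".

The second month after 29 August 2010 is October 2010, whose last day is 31 October 2010.
No adjustment is made for weekends or holidays, so 31 October 2010 stands.
Applying the 30-calendar-day extension: 31 October 2010 + 30 days = 30 November 2010.
No adjustment is made for weekends or holidays, so 30 November 2010 stands.
Applying the 10-business-day extension: 10 business days after 30 November 2010 is 14 December 2010.
No adjustment is made for weekends or holidays, so 14 December 2010 stands.
So the filing is due 14 December 2010.

14 December 2010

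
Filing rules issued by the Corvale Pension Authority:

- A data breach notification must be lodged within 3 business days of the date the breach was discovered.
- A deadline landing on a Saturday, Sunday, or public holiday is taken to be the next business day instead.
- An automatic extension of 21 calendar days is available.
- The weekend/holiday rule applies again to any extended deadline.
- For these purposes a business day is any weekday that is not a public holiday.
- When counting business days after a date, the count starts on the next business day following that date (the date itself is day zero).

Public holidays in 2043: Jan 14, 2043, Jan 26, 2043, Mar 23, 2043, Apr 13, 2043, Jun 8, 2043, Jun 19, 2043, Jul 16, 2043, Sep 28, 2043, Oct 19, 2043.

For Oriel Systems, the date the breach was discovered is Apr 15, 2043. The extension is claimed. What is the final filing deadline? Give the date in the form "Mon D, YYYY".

Counting 3 business days after Apr 15, 2043 (skipping weekends and listed holidays) reaches Apr 20, 2043.
Apr 20, 2043 (Monday) is already a business day.
With the 21-day extension, Apr 20, 2043 becomes May 11, 2043.
Since May 11, 2043 is a Monday and not a holiday, the date is unchanged.
Final deadline: May 11, 2043.

May 11, 2043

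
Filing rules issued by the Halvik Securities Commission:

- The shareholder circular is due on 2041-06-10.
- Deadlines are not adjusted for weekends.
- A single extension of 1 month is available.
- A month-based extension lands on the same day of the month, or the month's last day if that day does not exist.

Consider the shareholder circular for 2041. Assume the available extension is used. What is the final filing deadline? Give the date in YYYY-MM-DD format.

The stated deadline is 2041-06-10.
2041-06-10 falls on a Monday. The rules make no weekend/holiday allowance, so it remains 2041-06-10.
The 1 month extension carries 2041-06-10 to 2041-07-10.
2041-07-10 is a Wednesday; no weekend or holiday adjustment applies.
Deadline: 2041-07-10.

2041-07-10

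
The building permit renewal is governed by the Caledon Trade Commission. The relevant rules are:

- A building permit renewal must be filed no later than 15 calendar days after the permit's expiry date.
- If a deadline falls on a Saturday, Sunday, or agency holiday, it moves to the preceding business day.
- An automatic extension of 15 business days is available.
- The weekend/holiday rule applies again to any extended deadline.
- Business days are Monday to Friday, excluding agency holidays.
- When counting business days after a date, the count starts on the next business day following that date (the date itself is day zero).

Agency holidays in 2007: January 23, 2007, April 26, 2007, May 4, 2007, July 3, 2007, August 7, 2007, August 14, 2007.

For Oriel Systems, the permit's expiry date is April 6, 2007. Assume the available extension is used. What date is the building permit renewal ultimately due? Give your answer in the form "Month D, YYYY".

May 15, 2007

From April 6, 2007, 15 calendar days later is April 21, 2007.
April 21, 2007 is a Saturday; the preceding business day is April 20, 2007 (Friday).
Counting 15 further business days from April 20, 2007 reaches May 15, 2007.
May 15, 2007 is a Tuesday and not a listed holiday, so it stands.
The final due date is May 15, 2007.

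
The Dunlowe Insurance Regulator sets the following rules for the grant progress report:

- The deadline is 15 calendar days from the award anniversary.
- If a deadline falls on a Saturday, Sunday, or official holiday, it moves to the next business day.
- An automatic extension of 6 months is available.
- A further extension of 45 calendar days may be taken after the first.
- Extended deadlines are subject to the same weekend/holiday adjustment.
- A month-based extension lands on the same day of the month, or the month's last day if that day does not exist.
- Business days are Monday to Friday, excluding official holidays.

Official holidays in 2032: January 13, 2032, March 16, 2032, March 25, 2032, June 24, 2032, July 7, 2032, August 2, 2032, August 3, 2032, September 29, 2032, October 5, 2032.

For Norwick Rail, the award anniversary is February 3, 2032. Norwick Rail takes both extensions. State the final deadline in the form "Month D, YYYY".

October 4, 2032

15 calendar days after February 3, 2032 is February 18, 2032.
February 18, 2032 (Wednesday) is already a business day.
The 6 months extension carries February 18, 2032 to August 18, 2032.
August 18, 2032 falls on a Wednesday, which is a business day, so no adjustment is needed.
Applying the 45-calendar-day extension: August 18, 2032 + 45 days = October 2, 2032.
October 2, 2032 is a Saturday; the next business day is October 4, 2032 (Monday).
So the filing is due October 4, 2032.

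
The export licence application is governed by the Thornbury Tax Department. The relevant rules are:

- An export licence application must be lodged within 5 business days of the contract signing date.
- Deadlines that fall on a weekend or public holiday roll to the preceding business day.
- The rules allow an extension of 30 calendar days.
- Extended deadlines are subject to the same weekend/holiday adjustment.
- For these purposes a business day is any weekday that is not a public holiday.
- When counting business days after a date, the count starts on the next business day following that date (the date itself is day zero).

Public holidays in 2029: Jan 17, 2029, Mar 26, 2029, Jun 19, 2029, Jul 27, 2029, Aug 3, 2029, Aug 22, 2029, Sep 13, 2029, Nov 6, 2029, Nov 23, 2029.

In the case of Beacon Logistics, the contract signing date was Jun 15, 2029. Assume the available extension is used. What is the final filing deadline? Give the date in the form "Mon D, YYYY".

Jul 25, 2029

Counting 5 business days after Jun 15, 2029 (skipping weekends and listed holidays) reaches Jun 25, 2029.
Jun 25, 2029 (Monday) is already a business day.
Applying the 30-calendar-day extension: Jun 25, 2029 + 30 days = Jul 25, 2029.
Jul 25, 2029 falls on a Wednesday, which is a business day, so no adjustment is needed.
Deadline: Jul 25, 2029.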